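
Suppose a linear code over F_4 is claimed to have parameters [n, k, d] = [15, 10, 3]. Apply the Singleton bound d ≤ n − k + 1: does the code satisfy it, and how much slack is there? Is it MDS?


Singleton RHS = n − k + 1 = 6, slack = 3, bound satisfied, not MDS.

Singleton bound: d ≤ n − k + 1.
Here n = 15, k = 10, so n − k + 1 = 6.
Given d = 3, check d ≤ 6: YES.
Slack = (n − k + 1) − d = 3.
The code is NOT MDS (slack = 3 > 0).
Description: the claimed parameters are [15, 10, 3]_4; such a code would be non-MDS.


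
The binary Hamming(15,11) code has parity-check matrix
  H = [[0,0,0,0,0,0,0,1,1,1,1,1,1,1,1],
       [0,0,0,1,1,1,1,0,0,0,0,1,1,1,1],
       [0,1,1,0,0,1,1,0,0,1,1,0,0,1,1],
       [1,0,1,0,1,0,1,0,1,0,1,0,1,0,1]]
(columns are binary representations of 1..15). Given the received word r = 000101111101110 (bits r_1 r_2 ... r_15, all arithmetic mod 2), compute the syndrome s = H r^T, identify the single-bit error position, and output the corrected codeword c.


s = (0, 0, 0, 1)^T, error position = 1, corrected codeword c = 100101111101110

Compute s = H r^T mod 2 one row at a time:
  s_1 = 1 + 1 + 1 + 0 + 1 + 1 + 1 + 0 = 6 ≡ 0 (mod 2).
  s_2 = 1 + 0 + 1 + 1 + 1 + 1 + 1 + 0 = 6 ≡ 0 (mod 2).
  s_3 = 0 + 0 + 1 + 1 + 1 + 0 + 1 + 0 = 4 ≡ 0 (mod 2).
  s_4 = 0 + 0 + 0 + 1 + 1 + 0 + 1 + 0 = 3 ≡ 1 (mod 2).
s = (0, 0, 0, 1)^T — this equals column 1 of H (binary 0001), so error is at position 1.
Correct: flip bit 1 of r = 000101111101110 to get c = 100101111101110.


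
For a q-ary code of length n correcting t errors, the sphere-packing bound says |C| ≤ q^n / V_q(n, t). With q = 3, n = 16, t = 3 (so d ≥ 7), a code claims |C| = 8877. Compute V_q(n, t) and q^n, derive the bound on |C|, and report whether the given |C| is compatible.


V_q(n, t) = 4993, q^n = 43046721, Hamming bound = 8621, |C| = 8877 > bound (violated).

Step 1: Compute V_q(n, t) = Σ_{j=0}^3 C(n, j) (q−1)^j.
  j = 0: C(16,0)·(2)^0 = 1·1 = 1.
  j = 1: C(16,1)·(2)^1 = 16·2 = 32.
  j = 2: C(16,2)·(2)^2 = 120·4 = 480.
  j = 3: C(16,3)·(2)^3 = 560·8 = 4480.
  V_q(n, t) = 1 + 32 + 480 + 4480 = 4993.
Step 2: q^n = 3^16 = 43046721.
Step 3: Hamming bound ⌊q^n / V_q(n,t)⌋ = ⌊43046721/4993⌋ = 8621.
Step 4: Compare |C| = 8877 to 8621: violated.
The claimed |C| lies above the Hamming bound, so no 3-ary code of length 16 with d ≥ 7 can have 8877 codewords.


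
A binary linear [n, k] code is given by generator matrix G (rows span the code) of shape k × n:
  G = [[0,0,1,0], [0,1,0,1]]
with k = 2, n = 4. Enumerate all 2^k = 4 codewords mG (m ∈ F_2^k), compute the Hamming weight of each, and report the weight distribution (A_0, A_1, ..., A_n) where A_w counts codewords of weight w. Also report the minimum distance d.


Weight distribution: A_0 = 1, A_1 = 1, A_2 = 1, A_3 = 1. Minimum distance d = 1.

Enumerate all 2^2 = 4 messages m ∈ F_2^2.
For each, compute codeword c = mG in F_2^4, then tally its weight.
  m = 00 → c = 0000, weight = 0.
  m = 10 → c = 0010, weight = 1.
  m = 01 → c = 0101, weight = 2.
  m = 11 → c = 0111, weight = 3.
Tally weights:
  weight 0: 1 codewords.
  weight 1: 1 codewords.
  weight 2: 1 codewords.
  weight 3: 1 codewords.
Minimum distance d = smallest w > 0 with A_w > 0 = 1.
Sanity: Σ A_w = 4 = 2^2 = 4 ✓.


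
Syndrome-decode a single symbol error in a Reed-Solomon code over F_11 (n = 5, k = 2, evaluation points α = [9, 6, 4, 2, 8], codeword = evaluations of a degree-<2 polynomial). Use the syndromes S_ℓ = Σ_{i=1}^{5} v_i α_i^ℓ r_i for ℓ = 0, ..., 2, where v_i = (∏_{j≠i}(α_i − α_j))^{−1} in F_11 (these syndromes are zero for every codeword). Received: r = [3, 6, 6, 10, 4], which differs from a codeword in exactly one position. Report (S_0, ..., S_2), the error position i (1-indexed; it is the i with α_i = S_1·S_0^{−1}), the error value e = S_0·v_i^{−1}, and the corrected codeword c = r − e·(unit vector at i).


S = (8, 10, 7), error at position 3, error magnitude e = 9, c = [3, 6, 8, 10, 4].

Step 1: column multipliers v_i = (∏_{j≠i}(α_i − α_j))^{−1} mod 11.
  i = 1 (α = 9): (9−6)(9−4)(9−2)(9−8) = 3·5·7·1 = 105 ≡ 6, so v_1 = 6^{−1} = 2 (mod 11).
  i = 2 (α = 6): (6−9)(6−4)(6−2)(6−8) = (−3)·2·4·(−2) = 48 ≡ 4, so v_2 = 4^{−1} = 3 (mod 11).
  i = 3 (α = 4): (4−9)(4−6)(4−2)(4−8) = (−5)·(−2)·2·(−4) = −80 ≡ 8, so v_3 = 8^{−1} = 7 (mod 11).
  i = 4 (α = 2): (2−9)(2−6)(2−4)(2−8) = (−7)·(−4)·(−2)·(−6) = 336 ≡ 6, so v_4 = 6^{−1} = 2 (mod 11).
  i = 5 (α = 8): (8−9)(8−6)(8−4)(8−2) = (−1)·2·4·6 = −48 ≡ 7, so v_5 = 7^{−1} = 8 (mod 11).
  v = [2, 3, 7, 2, 8].
Step 2: syndromes of r = [3, 6, 6, 10, 4] (all sums mod 11).
  S_0 = Σ v_i r_i = 2·3 + 3·6 + 7·6 + 2·10 + 8·4 = 118 ≡ 8.
  S_1 = Σ v_i α_i r_i = 2·9·3 + 3·6·6 + 7·4·6 + 2·2·10 + 8·8·4 = 626 ≡ 10.
  α_i^2 mod 11 = [4, 3, 5, 4, 9].
  S_2 = Σ v_i α_i^2 r_i = 2·4·3 + 3·3·6 + 7·5·6 + 2·4·10 + 8·9·4 = 656 ≡ 7.
  S = (8, 10, 7) ≠ 0, so r is not a codeword (an error is present).
Step 3: locate the error. For a single error e at position i, S_ℓ = v_i·e·α_i^ℓ, so α_err = S_1/S_0.
  S_0^{−1} = 8^{−1} = 7 (mod 11), so α_err = 10·7 = 70 ≡ 4 = α_3. Error position i = 3.
  Consistency check: S_2/S_1 = 7·10 = 70 ≡ 4 = α_err ✓ (single-error assumption holds).
Step 4: error magnitude e = S_0/v_3 = S_0·∏_{j≠3}(α_3 − α_j) = 8·8 = 64 ≡ 9 (mod 11).
Step 5: correct position 3: c_3 = r_3 − e = 6 − 9 ≡ 8 (mod 11). Hence c = [3, 6, 8, 10, 4].
  Check: interpolating c through the α_i gives m(x) = 1 + 10·x (degree < 2) with m(α_i) = c_i for every i, so c is indeed a codeword.


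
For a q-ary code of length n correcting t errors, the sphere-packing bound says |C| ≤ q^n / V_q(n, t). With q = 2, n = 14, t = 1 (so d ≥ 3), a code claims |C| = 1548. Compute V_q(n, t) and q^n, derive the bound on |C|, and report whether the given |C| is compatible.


V_q(n, t) = 15, q^n = 16384, Hamming bound = 1092, |C| = 1548 > bound (violated).

Step 1: Compute V_q(n, t) = Σ_{j=0}^1 C(n, j) (q−1)^j.
  j = 0: C(14,0)·(1)^0 = 1·1 = 1.
  j = 1: C(14,1)·(1)^1 = 14·1 = 14.
  V_q(n, t) = 1 + 14 = 15.
Step 2: q^n = 2^14 = 16384.
Step 3: Hamming bound ⌊q^n / V_q(n,t)⌋ = ⌊16384/15⌋ = 1092.
Step 4: Compare |C| = 1548 to 1092: violated.
The claimed |C| lies above the Hamming bound, so no 2-ary code of length 14 with d ≥ 3 can have 1548 codewords.


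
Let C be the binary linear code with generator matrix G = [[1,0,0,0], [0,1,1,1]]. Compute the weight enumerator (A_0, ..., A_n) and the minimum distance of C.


Weight distribution: A_0 = 1, A_1 = 1, A_3 = 1, A_4 = 1. Minimum distance d = 1.

Enumerate all 2^2 = 4 messages m ∈ F_2^2.
For each, compute codeword c = mG in F_2^4, then tally its weight.
  m = 00 → c = 0000, weight = 0.
  m = 10 → c = 1000, weight = 1.
  m = 01 → c = 0111, weight = 3.
  m = 11 → c = 1111, weight = 4.
Tally weights:
  weight 0: 1 codewords.
  weight 1: 1 codewords.
  weight 3: 1 codewords.
  weight 4: 1 codewords.
Minimum distance d = smallest w > 0 with A_w > 0 = 1.
Sanity: Σ A_w = 4 = 2^2 = 4 ✓.


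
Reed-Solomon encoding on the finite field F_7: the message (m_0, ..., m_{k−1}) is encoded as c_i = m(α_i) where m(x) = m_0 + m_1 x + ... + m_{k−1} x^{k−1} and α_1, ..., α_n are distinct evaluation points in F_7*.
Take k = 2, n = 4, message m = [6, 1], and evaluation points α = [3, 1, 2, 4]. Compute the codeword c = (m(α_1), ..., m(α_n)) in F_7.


c = [2, 0, 1, 3]

Message polynomial: m(x) = 6 + 1·x (mod 7).
For each evaluation point α_i, compute m(α_i) mod 7:
  α_1 = 3: Horner steps 1 → 2, so m(3) = 2.
  α_2 = 1: Horner steps 1 → 0, so m(1) = 0.
  α_3 = 2: Horner steps 1 → 1, so m(2) = 1.
  α_4 = 4: Horner steps 1 → 3, so m(4) = 3.
Codeword c = [2, 0, 1, 3] ∈ F_7^4.


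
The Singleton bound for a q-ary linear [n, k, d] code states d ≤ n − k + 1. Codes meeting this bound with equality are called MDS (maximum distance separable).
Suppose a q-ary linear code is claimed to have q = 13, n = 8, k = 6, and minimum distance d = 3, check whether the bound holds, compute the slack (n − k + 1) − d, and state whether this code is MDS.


Singleton RHS = n − k + 1 = 3, slack = 0, bound satisfied, MDS.

Singleton bound: d ≤ n − k + 1.
Here n = 8, k = 6, so n − k + 1 = 3.
Given d = 3, check d ≤ 3: YES.
Slack = (n − k + 1) − d = 0.
The code is MDS (slack = 0).
Description: the claimed parameters are [8, 6, 3]_13; such a code would be MDS (meets Singleton bound).


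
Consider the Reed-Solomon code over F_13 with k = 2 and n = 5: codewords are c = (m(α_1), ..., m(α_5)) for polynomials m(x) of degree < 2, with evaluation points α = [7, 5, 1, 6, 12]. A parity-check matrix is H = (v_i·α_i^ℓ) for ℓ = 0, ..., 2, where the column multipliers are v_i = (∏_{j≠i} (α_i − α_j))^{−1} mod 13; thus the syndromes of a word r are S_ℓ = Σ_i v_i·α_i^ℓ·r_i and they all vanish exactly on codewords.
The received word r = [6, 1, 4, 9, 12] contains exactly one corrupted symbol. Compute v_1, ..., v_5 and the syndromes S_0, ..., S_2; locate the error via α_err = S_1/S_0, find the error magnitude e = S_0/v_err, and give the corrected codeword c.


S = (3, 5, 4), error at position 4, error magnitude e = 12, c = [6, 1, 4, 10, 12].

Step 1: column multipliers v_i = (∏_{j≠i}(α_i − α_j))^{−1} mod 13.
  i = 1 (α = 7): (7−5)(7−1)(7−6)(7−12) = 2·6·1·(−5) = −60 ≡ 5, so v_1 = 5^{−1} = 8 (mod 13).
  i = 2 (α = 5): (5−7)(5−1)(5−6)(5−12) = (−2)·4·(−1)·(−7) = −56 ≡ 9, so v_2 = 9^{−1} = 3 (mod 13).
  i = 3 (α = 1): (1−7)(1−5)(1−6)(1−12) = (−6)·(−4)·(−5)·(−11) = 1320 ≡ 7, so v_3 = 7^{−1} = 2 (mod 13).
  i = 4 (α = 6): (6−7)(6−5)(6−1)(6−12) = (−1)·1·5·(−6) = 30 ≡ 4, so v_4 = 4^{−1} = 10 (mod 13).
  i = 5 (α = 12): (12−7)(12−5)(12−1)(12−6) = 5·7·11·6 = 2310 ≡ 9, so v_5 = 9^{−1} = 3 (mod 13).
  v = [8, 3, 2, 10, 3].
Step 2: syndromes of r = [6, 1, 4, 9, 12] (all sums mod 13).
  S_0 = Σ v_i r_i = 8·6 + 3·1 + 2·4 + 10·9 + 3·12 = 185 ≡ 3.
  S_1 = Σ v_i α_i r_i = 8·7·6 + 3·5·1 + 2·1·4 + 10·6·9 + 3·12·12 = 1331 ≡ 5.
  α_i^2 mod 13 = [10, 12, 1, 10, 1].
  S_2 = Σ v_i α_i^2 r_i = 8·10·6 + 3·12·1 + 2·1·4 + 10·10·9 + 3·1·12 = 1460 ≡ 4.
  S = (3, 5, 4) ≠ 0, so r is not a codeword (an error is present).
Step 3: locate the error. For a single error e at position i, S_ℓ = v_i·e·α_i^ℓ, so α_err = S_1/S_0.
  S_0^{−1} = 3^{−1} = 9 (mod 13), so α_err = 5·9 = 45 ≡ 6 = α_4. Error position i = 4.
  Consistency check: S_2/S_1 = 4·8 = 32 ≡ 6 = α_err ✓ (single-error assumption holds).
Step 4: error magnitude e = S_0/v_4 = S_0·∏_{j≠4}(α_4 − α_j) = 3·4 = 12 ≡ 12 (mod 13).
Step 5: correct position 4: c_4 = r_4 − e = 9 − 12 ≡ 10 (mod 13). Hence c = [6, 1, 4, 10, 12].
  Check: interpolating c through the α_i gives m(x) = 8 + 9·x (degree < 2) with m(α_i) = c_i for every i, so c is indeed a codeword.


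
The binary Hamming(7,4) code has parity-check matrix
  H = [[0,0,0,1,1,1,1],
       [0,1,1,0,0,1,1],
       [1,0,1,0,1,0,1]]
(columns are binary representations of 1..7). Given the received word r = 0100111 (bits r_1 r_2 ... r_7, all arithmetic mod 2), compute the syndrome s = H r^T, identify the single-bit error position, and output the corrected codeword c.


s = (1, 1, 0)^T, error position = 6, corrected codeword c = 0100101

Compute s = H r^T mod 2 one row at a time:
  s_1 = 0 + 1 + 1 + 1 = 3 ≡ 1 (mod 2).
  s_2 = 1 + 0 + 1 + 1 = 3 ≡ 1 (mod 2).
  s_3 = 0 + 0 + 1 + 1 = 2 ≡ 0 (mod 2).
s = (1, 1, 0)^T — this equals column 6 of H (binary 110), so error is at position 6.
Correct: flip bit 6 of r = 0100111 to get c = 0100101.


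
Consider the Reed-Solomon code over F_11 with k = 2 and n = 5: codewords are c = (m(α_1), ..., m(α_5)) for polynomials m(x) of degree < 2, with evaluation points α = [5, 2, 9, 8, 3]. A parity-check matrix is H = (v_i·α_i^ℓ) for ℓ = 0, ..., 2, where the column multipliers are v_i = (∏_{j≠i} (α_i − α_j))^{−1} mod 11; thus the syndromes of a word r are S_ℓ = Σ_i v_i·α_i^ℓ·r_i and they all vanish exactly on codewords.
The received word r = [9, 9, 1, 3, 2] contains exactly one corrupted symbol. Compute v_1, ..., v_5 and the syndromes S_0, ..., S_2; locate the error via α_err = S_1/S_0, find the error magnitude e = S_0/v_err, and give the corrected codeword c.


S = (1, 2, 4), error at position 2, error magnitude e = 5, c = [9, 4, 1, 3, 2].

Step 1: column multipliers v_i = (∏_{j≠i}(α_i − α_j))^{−1} mod 11.
  i = 1 (α = 5): (5−2)(5−9)(5−8)(5−3) = 3·(−4)·(−3)·2 = 72 ≡ 6, so v_1 = 6^{−1} = 2 (mod 11).
  i = 2 (α = 2): (2−5)(2−9)(2−8)(2−3) = (−3)·(−7)·(−6)·(−1) = 126 ≡ 5, so v_2 = 5^{−1} = 9 (mod 11).
  i = 3 (α = 9): (9−5)(9−2)(9−8)(9−3) = 4·7·1·6 = 168 ≡ 3, so v_3 = 3^{−1} = 4 (mod 11).
  i = 4 (α = 8): (8−5)(8−2)(8−9)(8−3) = 3·6·(−1)·5 = −90 ≡ 9, so v_4 = 9^{−1} = 5 (mod 11).
  i = 5 (α = 3): (3−5)(3−2)(3−9)(3−8) = (−2)·1·(−6)·(−5) = −60 ≡ 6, so v_5 = 6^{−1} = 2 (mod 11).
  v = [2, 9, 4, 5, 2].
Step 2: syndromes of r = [9, 9, 1, 3, 2] (all sums mod 11).
  S_0 = Σ v_i r_i = 2·9 + 9·9 + 4·1 + 5·3 + 2·2 = 122 ≡ 1.
  S_1 = Σ v_i α_i r_i = 2·5·9 + 9·2·9 + 4·9·1 + 5·8·3 + 2·3·2 = 420 ≡ 2.
  α_i^2 mod 11 = [3, 4, 4, 9, 9].
  S_2 = Σ v_i α_i^2 r_i = 2·3·9 + 9·4·9 + 4·4·1 + 5·9·3 + 2·9·2 = 565 ≡ 4.
  S = (1, 2, 4) ≠ 0, so r is not a codeword (an error is present).
Step 3: locate the error. For a single error e at position i, S_ℓ = v_i·e·α_i^ℓ, so α_err = S_1/S_0.
  S_0^{−1} = 1^{−1} = 1 (mod 11), so α_err = 2·1 = 2 ≡ 2 = α_2. Error position i = 2.
  Consistency check: S_2/S_1 = 4·6 = 24 ≡ 2 = α_err ✓ (single-error assumption holds).
Step 4: error magnitude e = S_0/v_2 = S_0·∏_{j≠2}(α_2 − α_j) = 1·5 = 5 ≡ 5 (mod 11).
Step 5: correct position 2: c_2 = r_2 − e = 9 − 5 ≡ 4 (mod 11). Hence c = [9, 4, 1, 3, 2].
  Check: interpolating c through the α_i gives m(x) = 8 + 9·x (degree < 2) with m(α_i) = c_i for every i, so c is indeed a codeword.


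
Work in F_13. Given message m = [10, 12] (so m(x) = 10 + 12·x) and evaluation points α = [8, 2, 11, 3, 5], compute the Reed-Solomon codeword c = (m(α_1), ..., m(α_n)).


c = [2, 8, 12, 7, 5]

Message polynomial: m(x) = 10 + 12·x (mod 13).
For each evaluation point α_i, compute m(α_i) mod 13:
  α_1 = 8: Horner steps 12 → 2, so m(8) = 2.
  α_2 = 2: Horner steps 12 → 8, so m(2) = 8.
  α_3 = 11: Horner steps 12 → 12, so m(11) = 12.
  α_4 = 3: Horner steps 12 → 7, so m(3) = 7.
  α_5 = 5: Horner steps 12 → 5, so m(5) = 5.
Codeword c = [2, 8, 12, 7, 5] ∈ F_13^5.


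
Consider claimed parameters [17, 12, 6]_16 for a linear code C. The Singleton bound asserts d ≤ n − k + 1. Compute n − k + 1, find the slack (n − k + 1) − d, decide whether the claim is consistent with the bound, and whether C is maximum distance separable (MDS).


Singleton RHS = n − k + 1 = 6, slack = 0, bound satisfied, MDS.

Singleton bound: d ≤ n − k + 1.
Here n = 17, k = 12, so n − k + 1 = 6.
Given d = 6, check d ≤ 6: YES.
Slack = (n − k + 1) − d = 0.
The code is MDS (slack = 0).
Description: the claimed parameters are [17, 12, 6]_16; such a code would be MDS (meets Singleton bound).


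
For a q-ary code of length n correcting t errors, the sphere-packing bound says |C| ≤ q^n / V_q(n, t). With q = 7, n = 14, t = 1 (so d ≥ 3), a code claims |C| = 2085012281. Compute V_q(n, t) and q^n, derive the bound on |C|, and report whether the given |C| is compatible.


V_q(n, t) = 85, q^n = 678223072849, Hamming bound = 7979094974, |C| = 2085012281 ≤ bound (satisfied).

Step 1: Compute V_q(n, t) = Σ_{j=0}^1 C(n, j) (q−1)^j.
  j = 0: C(14,0)·(6)^0 = 1·1 = 1.
  j = 1: C(14,1)·(6)^1 = 14·6 = 84.
  V_q(n, t) = 1 + 84 = 85.
Step 2: q^n = 7^14 = 678223072849.
Step 3: Hamming bound ⌊q^n / V_q(n,t)⌋ = ⌊678223072849/85⌋ = 7979094974.
Step 4: Compare |C| = 2085012281 to 7979094974: satisfied.
The claimed |C| lies below the Hamming bound.


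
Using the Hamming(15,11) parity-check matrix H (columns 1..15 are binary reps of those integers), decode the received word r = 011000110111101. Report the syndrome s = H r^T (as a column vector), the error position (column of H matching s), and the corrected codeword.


s = (0, 0, 0, 1)^T, error position = 1, corrected codeword c = 111000110111101

Compute s = H r^T mod 2 one row at a time:
  s_1 = 1 + 0 + 1 + 1 + 1 + 1 + 0 + 1 = 6 ≡ 0 (mod 2).
  s_2 = 0 + 0 + 0 + 1 + 1 + 1 + 0 + 1 = 4 ≡ 0 (mod 2).
  s_3 = 1 + 1 + 0 + 1 + 1 + 1 + 0 + 1 = 6 ≡ 0 (mod 2).
  s_4 = 0 + 1 + 0 + 1 + 0 + 1 + 1 + 1 = 5 ≡ 1 (mod 2).
s = (0, 0, 0, 1)^T — this equals column 1 of H (binary 0001), so error is at position 1.
Correct: flip bit 1 of r = 011000110111101 to get c = 111000110111101.


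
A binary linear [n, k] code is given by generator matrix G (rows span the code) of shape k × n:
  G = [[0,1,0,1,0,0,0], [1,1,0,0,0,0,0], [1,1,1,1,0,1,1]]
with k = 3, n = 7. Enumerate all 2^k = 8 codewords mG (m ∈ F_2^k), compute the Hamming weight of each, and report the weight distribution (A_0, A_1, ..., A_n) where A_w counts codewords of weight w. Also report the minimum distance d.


Weight distribution: A_0 = 1, A_2 = 3, A_4 = 3, A_6 = 1. Minimum distance d = 2.

Enumerate all 2^3 = 8 messages m ∈ F_2^3.
For each, compute codeword c = mG in F_2^7, then tally its weight.
  m = 000 → c = 0000000, weight = 0.
  m = 100 → c = 0101000, weight = 2.
  m = 010 → c = 1100000, weight = 2.
  m = 110 → c = 1001000, weight = 2.
  m = 001 → c = 1111011, weight = 6.
  m = 101 → c = 1010011, weight = 4.
  m = 011 → c = 0011011, weight = 4.
  m = 111 → c = 0110011, weight = 4.
Tally weights:
  weight 0: 1 codewords.
  weight 2: 3 codewords.
  weight 4: 3 codewords.
  weight 6: 1 codewords.
Minimum distance d = smallest w > 0 with A_w > 0 = 2.
Sanity: Σ A_w = 8 = 2^3 = 8 ✓.


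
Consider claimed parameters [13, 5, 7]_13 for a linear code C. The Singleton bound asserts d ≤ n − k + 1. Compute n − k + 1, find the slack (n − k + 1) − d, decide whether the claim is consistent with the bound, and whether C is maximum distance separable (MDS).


Singleton RHS = n − k + 1 = 9, slack = 2, bound satisfied, not MDS.

Singleton bound: d ≤ n − k + 1.
Here n = 13, k = 5, so n − k + 1 = 9.
Given d = 7, check d ≤ 9: YES.
Slack = (n − k + 1) − d = 2.
The code is NOT MDS (slack = 2 > 0).
Description: the claimed parameters are [13, 5, 7]_13; such a code would be non-MDS.


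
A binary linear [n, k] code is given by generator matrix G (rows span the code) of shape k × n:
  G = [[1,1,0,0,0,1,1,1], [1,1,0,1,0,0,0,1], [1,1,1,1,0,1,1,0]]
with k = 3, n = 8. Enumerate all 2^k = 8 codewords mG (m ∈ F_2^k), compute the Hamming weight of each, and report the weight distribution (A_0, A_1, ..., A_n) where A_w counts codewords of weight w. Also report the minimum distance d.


Weight distribution: A_0 = 1, A_3 = 3, A_4 = 2, A_5 = 1, A_6 = 1. Minimum distance d = 3.

Enumerate all 2^3 = 8 messages m ∈ F_2^3.
For each, compute codeword c = mG in F_2^8, then tally its weight.
  m = 000 → c = 00000000, weight = 0.
  m = 100 → c = 11000111, weight = 5.
  m = 010 → c = 11010001, weight = 4.
  m = 110 → c = 00010110, weight = 3.
  m = 001 → c = 11110110, weight = 6.
  m = 101 → c = 00110001, weight = 3.
  m = 011 → c = 00100111, weight = 4.
  m = 111 → c = 11100000, weight = 3.
Tally weights:
  weight 0: 1 codewords.
  weight 3: 3 codewords.
  weight 4: 2 codewords.
  weight 5: 1 codewords.
  weight 6: 1 codewords.
Minimum distance d = smallest w > 0 with A_w > 0 = 3.
Sanity: Σ A_w = 8 = 2^3 = 8 ✓.


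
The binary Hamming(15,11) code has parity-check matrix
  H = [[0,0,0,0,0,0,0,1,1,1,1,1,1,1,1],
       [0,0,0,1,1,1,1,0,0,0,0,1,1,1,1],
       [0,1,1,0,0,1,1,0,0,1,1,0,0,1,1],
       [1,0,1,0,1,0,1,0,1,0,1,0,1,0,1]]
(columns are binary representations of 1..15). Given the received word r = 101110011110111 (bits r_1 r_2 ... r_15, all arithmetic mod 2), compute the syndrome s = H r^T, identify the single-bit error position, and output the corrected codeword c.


s = (1, 1, 1, 1)^T, error position = 15, corrected codeword c = 101110011110110

Compute s = H r^T mod 2 one row at a time:
  s_1 = 1 + 1 + 1 + 1 + 0 + 1 + 1 + 1 = 7 ≡ 1 (mod 2).
  s_2 = 1 + 1 + 0 + 0 + 0 + 1 + 1 + 1 = 5 ≡ 1 (mod 2).
  s_3 = 0 + 1 + 0 + 0 + 1 + 1 + 1 + 1 = 5 ≡ 1 (mod 2).
  s_4 = 1 + 1 + 1 + 0 + 1 + 1 + 1 + 1 = 7 ≡ 1 (mod 2).
s = (1, 1, 1, 1)^T — this equals column 15 of H (binary 1111), so error is at position 15.
Correct: flip bit 15 of r = 101110011110111 to get c = 101110011110110.


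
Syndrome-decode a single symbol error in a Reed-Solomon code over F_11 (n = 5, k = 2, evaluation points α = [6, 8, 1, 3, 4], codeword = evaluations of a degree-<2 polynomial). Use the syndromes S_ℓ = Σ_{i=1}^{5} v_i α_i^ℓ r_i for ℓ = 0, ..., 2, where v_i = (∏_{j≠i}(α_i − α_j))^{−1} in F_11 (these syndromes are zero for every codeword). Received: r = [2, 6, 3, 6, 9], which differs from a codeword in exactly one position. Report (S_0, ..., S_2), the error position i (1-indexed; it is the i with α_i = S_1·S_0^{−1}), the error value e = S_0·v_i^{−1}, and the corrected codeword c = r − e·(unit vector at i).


S = (7, 10, 8), error at position 4, error magnitude e = 10, c = [2, 6, 3, 7, 9].

Step 1: column multipliers v_i = (∏_{j≠i}(α_i − α_j))^{−1} mod 11.
  i = 1 (α = 6): (6−8)(6−1)(6−3)(6−4) = (−2)·5·3·2 = −60 ≡ 6, so v_1 = 6^{−1} = 2 (mod 11).
  i = 2 (α = 8): (8−6)(8−1)(8−3)(8−4) = 2·7·5·4 = 280 ≡ 5, so v_2 = 5^{−1} = 9 (mod 11).
  i = 3 (α = 1): (1−6)(1−8)(1−3)(1−4) = (−5)·(−7)·(−2)·(−3) = 210 ≡ 1, so v_3 = 1^{−1} = 1 (mod 11).
  i = 4 (α = 3): (3−6)(3−8)(3−1)(3−4) = (−3)·(−5)·2·(−1) = −30 ≡ 3, so v_4 = 3^{−1} = 4 (mod 11).
  i = 5 (α = 4): (4−6)(4−8)(4−1)(4−3) = (−2)·(−4)·3·1 = 24 ≡ 2, so v_5 = 2^{−1} = 6 (mod 11).
  v = [2, 9, 1, 4, 6].
Step 2: syndromes of r = [2, 6, 3, 6, 9] (all sums mod 11).
  S_0 = Σ v_i r_i = 2·2 + 9·6 + 1·3 + 4·6 + 6·9 = 139 ≡ 7.
  S_1 = Σ v_i α_i r_i = 2·6·2 + 9·8·6 + 1·1·3 + 4·3·6 + 6·4·9 = 747 ≡ 10.
  α_i^2 mod 11 = [3, 9, 1, 9, 5].
  S_2 = Σ v_i α_i^2 r_i = 2·3·2 + 9·9·6 + 1·1·3 + 4·9·6 + 6·5·9 = 987 ≡ 8.
  S = (7, 10, 8) ≠ 0, so r is not a codeword (an error is present).
Step 3: locate the error. For a single error e at position i, S_ℓ = v_i·e·α_i^ℓ, so α_err = S_1/S_0.
  S_0^{−1} = 7^{−1} = 8 (mod 11), so α_err = 10·8 = 80 ≡ 3 = α_4. Error position i = 4.
  Consistency check: S_2/S_1 = 8·10 = 80 ≡ 3 = α_err ✓ (single-error assumption holds).
Step 4: error magnitude e = S_0/v_4 = S_0·∏_{j≠4}(α_4 − α_j) = 7·3 = 21 ≡ 10 (mod 11).
Step 5: correct position 4: c_4 = r_4 − e = 6 − 10 ≡ 7 (mod 11). Hence c = [2, 6, 3, 7, 9].
  Check: interpolating c through the α_i gives m(x) = 1 + 2·x (degree < 2) with m(α_i) = c_i for every i, so c is indeed a codeword.


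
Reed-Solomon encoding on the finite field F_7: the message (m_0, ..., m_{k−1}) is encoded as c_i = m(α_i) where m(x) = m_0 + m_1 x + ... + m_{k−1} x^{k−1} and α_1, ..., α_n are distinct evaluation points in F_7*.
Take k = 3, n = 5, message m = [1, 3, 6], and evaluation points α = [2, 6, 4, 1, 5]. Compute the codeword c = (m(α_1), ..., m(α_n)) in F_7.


c = [3, 4, 4, 3, 5]

Message polynomial: m(x) = 1 + 3·x + 6·x^2 (mod 7).
For each evaluation point α_i, compute m(α_i) mod 7:
  α_1 = 2: Horner steps 6 → 1 → 3, so m(2) = 3.
  α_2 = 6: Horner steps 6 → 4 → 4, so m(6) = 4.
  α_3 = 4: Horner steps 6 → 6 → 4, so m(4) = 4.
  α_4 = 1: Horner steps 6 → 2 → 3, so m(1) = 3.
  α_5 = 5: Horner steps 6 → 5 → 5, so m(5) = 5.
Codeword c = [3, 4, 4, 3, 5] ∈ F_7^5.


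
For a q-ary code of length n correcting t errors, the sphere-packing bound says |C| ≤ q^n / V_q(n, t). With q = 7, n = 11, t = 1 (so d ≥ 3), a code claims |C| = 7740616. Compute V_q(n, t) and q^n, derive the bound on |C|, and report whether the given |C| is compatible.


V_q(n, t) = 67, q^n = 1977326743, Hamming bound = 29512339, |C| = 7740616 ≤ bound (satisfied).

Step 1: Compute V_q(n, t) = Σ_{j=0}^1 C(n, j) (q−1)^j.
  j = 0: C(11,0)·(6)^0 = 1·1 = 1.
  j = 1: C(11,1)·(6)^1 = 11·6 = 66.
  V_q(n, t) = 1 + 66 = 67.
Step 2: q^n = 7^11 = 1977326743.
Step 3: Hamming bound ⌊q^n / V_q(n,t)⌋ = ⌊1977326743/67⌋ = 29512339.
Step 4: Compare |C| = 7740616 to 29512339: satisfied.
The claimed |C| lies below the Hamming bound.


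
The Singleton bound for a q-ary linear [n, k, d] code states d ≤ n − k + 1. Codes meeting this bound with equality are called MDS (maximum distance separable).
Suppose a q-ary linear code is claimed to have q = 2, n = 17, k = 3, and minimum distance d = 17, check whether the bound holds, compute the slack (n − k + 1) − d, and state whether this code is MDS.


Singleton RHS = n − k + 1 = 15, slack = -2, bound violated (no such code; not MDS).

Singleton bound: d ≤ n − k + 1.
Here n = 17, k = 3, so n − k + 1 = 15.
Given d = 17, check d ≤ 15: NO.
Slack = (n − k + 1) − d = -2.
The slack is negative: d = 17 exceeds n − k + 1 = 15 by 2, so the Singleton bound is violated and no linear [17, 3, 17]_2 code can exist. In particular it is not MDS (MDS requires d = n − k + 1 exactly).
Description: the claimed parameters are [17, 3, 17]_2; such a code would be impossible (violates the Singleton bound).


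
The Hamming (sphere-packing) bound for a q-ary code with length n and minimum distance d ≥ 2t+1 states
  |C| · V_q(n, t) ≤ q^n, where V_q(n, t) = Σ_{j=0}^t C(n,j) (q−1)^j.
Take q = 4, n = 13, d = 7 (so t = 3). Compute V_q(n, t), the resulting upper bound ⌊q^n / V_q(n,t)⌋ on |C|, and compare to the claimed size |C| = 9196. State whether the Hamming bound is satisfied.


V_q(n, t) = 8464, q^n = 67108864, Hamming bound = 7928, |C| = 9196 > bound (violated).

Step 1: Compute V_q(n, t) = Σ_{j=0}^3 C(n, j) (q−1)^j.
  j = 0: C(13,0)·(3)^0 = 1·1 = 1.
  j = 1: C(13,1)·(3)^1 = 13·3 = 39.
  j = 2: C(13,2)·(3)^2 = 78·9 = 702.
  j = 3: C(13,3)·(3)^3 = 286·27 = 7722.
  V_q(n, t) = 1 + 39 + 702 + 7722 = 8464.
Step 2: q^n = 4^13 = 67108864.
Step 3: Hamming bound ⌊q^n / V_q(n,t)⌋ = ⌊67108864/8464⌋ = 7928.
Step 4: Compare |C| = 9196 to 7928: violated.
The claimed |C| lies above the Hamming bound, so no 4-ary code of length 13 with d ≥ 7 can have 9196 codewords.


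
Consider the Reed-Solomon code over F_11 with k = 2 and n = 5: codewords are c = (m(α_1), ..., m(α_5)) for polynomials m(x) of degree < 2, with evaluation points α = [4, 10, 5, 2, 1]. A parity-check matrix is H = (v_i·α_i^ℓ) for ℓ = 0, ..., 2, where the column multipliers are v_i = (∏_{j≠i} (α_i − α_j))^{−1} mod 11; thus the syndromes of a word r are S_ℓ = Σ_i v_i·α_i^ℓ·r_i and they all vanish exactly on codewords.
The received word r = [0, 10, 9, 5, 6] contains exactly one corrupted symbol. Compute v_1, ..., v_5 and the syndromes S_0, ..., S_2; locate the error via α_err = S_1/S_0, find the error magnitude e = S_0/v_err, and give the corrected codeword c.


S = (8, 5, 10), error at position 4, error magnitude e = 1, c = [0, 10, 9, 4, 6].

Step 1: column multipliers v_i = (∏_{j≠i}(α_i − α_j))^{−1} mod 11.
  i = 1 (α = 4): (4−10)(4−5)(4−2)(4−1) = (−6)·(−1)·2·3 = 36 ≡ 3, so v_1 = 3^{−1} = 4 (mod 11).
  i = 2 (α = 10): (10−4)(10−5)(10−2)(10−1) = 6·5·8·9 = 2160 ≡ 4, so v_2 = 4^{−1} = 3 (mod 11).
  i = 3 (α = 5): (5−4)(5−10)(5−2)(5−1) = 1·(−5)·3·4 = −60 ≡ 6, so v_3 = 6^{−1} = 2 (mod 11).
  i = 4 (α = 2): (2−4)(2−10)(2−5)(2−1) = (−2)·(−8)·(−3)·1 = −48 ≡ 7, so v_4 = 7^{−1} = 8 (mod 11).
  i = 5 (α = 1): (1−4)(1−10)(1−5)(1−2) = (−3)·(−9)·(−4)·(−1) = 108 ≡ 9, so v_5 = 9^{−1} = 5 (mod 11).
  v = [4, 3, 2, 8, 5].
Step 2: syndromes of r = [0, 10, 9, 5, 6] (all sums mod 11).
  S_0 = Σ v_i r_i = 4·0 + 3·10 + 2·9 + 8·5 + 5·6 = 118 ≡ 8.
  S_1 = Σ v_i α_i r_i = 4·4·0 + 3·10·10 + 2·5·9 + 8·2·5 + 5·1·6 = 500 ≡ 5.
  α_i^2 mod 11 = [5, 1, 3, 4, 1].
  S_2 = Σ v_i α_i^2 r_i = 4·5·0 + 3·1·10 + 2·3·9 + 8·4·5 + 5·1·6 = 274 ≡ 10.
  S = (8, 5, 10) ≠ 0, so r is not a codeword (an error is present).
Step 3: locate the error. For a single error e at position i, S_ℓ = v_i·e·α_i^ℓ, so α_err = S_1/S_0.
  S_0^{−1} = 8^{−1} = 7 (mod 11), so α_err = 5·7 = 35 ≡ 2 = α_4. Error position i = 4.
  Consistency check: S_2/S_1 = 10·9 = 90 ≡ 2 = α_err ✓ (single-error assumption holds).
Step 4: error magnitude e = S_0/v_4 = S_0·∏_{j≠4}(α_4 − α_j) = 8·7 = 56 ≡ 1 (mod 11).
Step 5: correct position 4: c_4 = r_4 − e = 5 − 1 ≡ 4 (mod 11). Hence c = [0, 10, 9, 4, 6].
  Check: interpolating c through the α_i gives m(x) = 8 + 9·x (degree < 2) with m(α_i) = c_i for every i, so c is indeed a codeword.


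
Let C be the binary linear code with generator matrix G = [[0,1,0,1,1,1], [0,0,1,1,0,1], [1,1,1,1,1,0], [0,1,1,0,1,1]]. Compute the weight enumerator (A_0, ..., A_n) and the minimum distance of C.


Weight distribution: A_0 = 1, A_1 = 1, A_2 = 3, A_3 = 6, A_4 = 3, A_5 = 1, A_6 = 1. Minimum distance d = 1.

Enumerate all 2^4 = 16 messages m ∈ F_2^4.
For each, compute codeword c = mG in F_2^6, then tally its weight.
  m = 0000 → c = 000000, weight = 0.
  m = 1000 → c = 010111, weight = 4.
  m = 0100 → c = 001101, weight = 3.
  m = 1100 → c = 011010, weight = 3.
  m = 0010 → c = 111110, weight = 5.
  m = 1010 → c = 101001, weight = 3.
  m = 0110 → c = 110011, weight = 4.
  m = 1110 → c = 100100, weight = 2.
  m = 0001 → c = 011011, weight = 4.
  m = 1001 → c = 001100, weight = 2.
  m = 0101 → c = 010110, weight = 3.
  m = 1101 → c = 000001, weight = 1.
  m = 0011 → c = 100101, weight = 3.
  m = 1011 → c = 110010, weight = 3.
  m = 0111 → c = 101000, weight = 2.
  m = 1111 → c = 111111, weight = 6.
Tally weights:
  weight 0: 1 codewords.
  weight 1: 1 codewords.
  weight 2: 3 codewords.
  weight 3: 6 codewords.
  weight 4: 3 codewords.
  weight 5: 1 codewords.
  weight 6: 1 codewords.
Minimum distance d = smallest w > 0 with A_w > 0 = 1.
Sanity: Σ A_w = 16 = 2^4 = 16 ✓.


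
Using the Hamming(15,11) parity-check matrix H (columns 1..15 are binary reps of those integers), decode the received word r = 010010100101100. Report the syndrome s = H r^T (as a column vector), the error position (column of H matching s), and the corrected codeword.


s = (1, 0, 1, 1)^T, error position = 11, corrected codeword c = 010010100111100

Compute s = H r^T mod 2 one row at a time:
  s_1 = 0 + 0 + 1 + 0 + 1 + 1 + 0 + 0 = 3 ≡ 1 (mod 2).
  s_2 = 0 + 1 + 0 + 1 + 1 + 1 + 0 + 0 = 4 ≡ 0 (mod 2).
  s_3 = 1 + 0 + 0 + 1 + 1 + 0 + 0 + 0 = 3 ≡ 1 (mod 2).
  s_4 = 0 + 0 + 1 + 1 + 0 + 0 + 1 + 0 = 3 ≡ 1 (mod 2).
s = (1, 0, 1, 1)^T — this equals column 11 of H (binary 1011), so error is at position 11.
Correct: flip bit 11 of r = 010010100101100 to get c = 010010100111100.


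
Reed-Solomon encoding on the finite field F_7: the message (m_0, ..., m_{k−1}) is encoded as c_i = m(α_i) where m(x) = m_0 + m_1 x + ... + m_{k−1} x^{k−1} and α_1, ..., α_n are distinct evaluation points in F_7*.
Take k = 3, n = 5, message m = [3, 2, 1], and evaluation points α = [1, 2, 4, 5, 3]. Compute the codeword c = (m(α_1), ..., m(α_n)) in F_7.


c = [6, 4, 6, 3, 4]

Message polynomial: m(x) = 3 + 2·x + 1·x^2 (mod 7).
For each evaluation point α_i, compute m(α_i) mod 7:
  α_1 = 1: Horner steps 1 → 3 → 6, so m(1) = 6.
  α_2 = 2: Horner steps 1 → 4 → 4, so m(2) = 4.
  α_3 = 4: Horner steps 1 → 6 → 6, so m(4) = 6.
  α_4 = 5: Horner steps 1 → 0 → 3, so m(5) = 3.
  α_5 = 3: Horner steps 1 → 5 → 4, so m(3) = 4.
Codeword c = [6, 4, 6, 3, 4] ∈ F_7^5.


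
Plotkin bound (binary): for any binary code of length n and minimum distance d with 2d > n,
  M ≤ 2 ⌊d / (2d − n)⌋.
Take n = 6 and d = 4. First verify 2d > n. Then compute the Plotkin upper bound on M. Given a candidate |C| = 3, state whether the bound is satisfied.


Plotkin bound M ≤ 4; given |C| = 3 ≤ bound (satisfied).

Check applicability: 2d = 8, n = 6.
2d − n = 2 > 0, so Plotkin applies.
Compute d/(2d−n) = 4/2 ≈ 2.0000.
⌊d/(2d−n)⌋ = 2.
Plotkin bound: M ≤ 2·2 = 4.
Given |C| = 3, check: satisfied.
This |C| is below the Plotkin bound.


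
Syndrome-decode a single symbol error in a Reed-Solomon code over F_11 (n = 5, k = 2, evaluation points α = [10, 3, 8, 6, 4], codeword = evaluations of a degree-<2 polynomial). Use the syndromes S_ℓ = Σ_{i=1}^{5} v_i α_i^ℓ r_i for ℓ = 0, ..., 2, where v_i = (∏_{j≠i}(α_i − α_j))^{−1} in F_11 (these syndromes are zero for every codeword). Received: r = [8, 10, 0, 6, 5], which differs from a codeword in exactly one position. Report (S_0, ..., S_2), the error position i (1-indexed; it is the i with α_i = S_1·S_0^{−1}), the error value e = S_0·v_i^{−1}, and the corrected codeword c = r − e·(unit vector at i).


S = (6, 4, 10), error at position 3, error magnitude e = 4, c = [8, 10, 7, 6, 5].

Step 1: column multipliers v_i = (∏_{j≠i}(α_i − α_j))^{−1} mod 11.
  i = 1 (α = 10): (10−3)(10−8)(10−6)(10−4) = 7·2·4·6 = 336 ≡ 6, so v_1 = 6^{−1} = 2 (mod 11).
  i = 2 (α = 3): (3−10)(3−8)(3−6)(3−4) = (−7)·(−5)·(−3)·(−1) = 105 ≡ 6, so v_2 = 6^{−1} = 2 (mod 11).
  i = 3 (α = 8): (8−10)(8−3)(8−6)(8−4) = (−2)·5·2·4 = −80 ≡ 8, so v_3 = 8^{−1} = 7 (mod 11).
  i = 4 (α = 6): (6−10)(6−3)(6−8)(6−4) = (−4)·3·(−2)·2 = 48 ≡ 4, so v_4 = 4^{−1} = 3 (mod 11).
  i = 5 (α = 4): (4−10)(4−3)(4−8)(4−6) = (−6)·1·(−4)·(−2) = −48 ≡ 7, so v_5 = 7^{−1} = 8 (mod 11).
  v = [2, 2, 7, 3, 8].
Step 2: syndromes of r = [8, 10, 0, 6, 5] (all sums mod 11).
  S_0 = Σ v_i r_i = 2·8 + 2·10 + 7·0 + 3·6 + 8·5 = 94 ≡ 6.
  S_1 = Σ v_i α_i r_i = 2·10·8 + 2·3·10 + 7·8·0 + 3·6·6 + 8·4·5 = 488 ≡ 4.
  α_i^2 mod 11 = [1, 9, 9, 3, 5].
  S_2 = Σ v_i α_i^2 r_i = 2·1·8 + 2·9·10 + 7·9·0 + 3·3·6 + 8·5·5 = 450 ≡ 10.
  S = (6, 4, 10) ≠ 0, so r is not a codeword (an error is present).
Step 3: locate the error. For a single error e at position i, S_ℓ = v_i·e·α_i^ℓ, so α_err = S_1/S_0.
  S_0^{−1} = 6^{−1} = 2 (mod 11), so α_err = 4·2 = 8 ≡ 8 = α_3. Error position i = 3.
  Consistency check: S_2/S_1 = 10·3 = 30 ≡ 8 = α_err ✓ (single-error assumption holds).
Step 4: error magnitude e = S_0/v_3 = S_0·∏_{j≠3}(α_3 − α_j) = 6·8 = 48 ≡ 4 (mod 11).
Step 5: correct position 3: c_3 = r_3 − e = 0 − 4 ≡ 7 (mod 11). Hence c = [8, 10, 7, 6, 5].
  Check: interpolating c through the α_i gives m(x) = 3 + 6·x (degree < 2) with m(α_i) = c_i for every i, so c is indeed a codeword.


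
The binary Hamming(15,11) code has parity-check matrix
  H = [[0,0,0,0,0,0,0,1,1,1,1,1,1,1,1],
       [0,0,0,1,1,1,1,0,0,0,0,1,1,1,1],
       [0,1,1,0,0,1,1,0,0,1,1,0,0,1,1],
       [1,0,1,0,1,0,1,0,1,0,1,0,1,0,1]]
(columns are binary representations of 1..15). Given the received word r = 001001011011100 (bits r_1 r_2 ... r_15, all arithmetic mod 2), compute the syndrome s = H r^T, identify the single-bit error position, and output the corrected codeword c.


s = (1, 1, 1, 0)^T, error position = 14, corrected codeword c = 001001011011110

Compute s = H r^T mod 2 one row at a time:
  s_1 = 1 + 1 + 0 + 1 + 1 + 1 + 0 + 0 = 5 ≡ 1 (mod 2).
  s_2 = 0 + 0 + 1 + 0 + 1 + 1 + 0 + 0 = 3 ≡ 1 (mod 2).
  s_3 = 0 + 1 + 1 + 0 + 0 + 1 + 0 + 0 = 3 ≡ 1 (mod 2).
  s_4 = 0 + 1 + 0 + 0 + 1 + 1 + 1 + 0 = 4 ≡ 0 (mod 2).
s = (1, 1, 1, 0)^T — this equals column 14 of H (binary 1110), so error is at position 14.
Correct: flip bit 14 of r = 001001011011100 to get c = 001001011011110.


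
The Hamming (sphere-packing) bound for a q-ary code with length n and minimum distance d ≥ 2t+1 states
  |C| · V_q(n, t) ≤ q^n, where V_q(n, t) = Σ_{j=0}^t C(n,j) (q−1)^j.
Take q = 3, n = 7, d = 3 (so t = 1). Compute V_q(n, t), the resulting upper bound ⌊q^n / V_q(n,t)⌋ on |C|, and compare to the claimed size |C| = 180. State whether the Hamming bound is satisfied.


V_q(n, t) = 15, q^n = 2187, Hamming bound = 145, |C| = 180 > bound (violated).

Step 1: Compute V_q(n, t) = Σ_{j=0}^1 C(n, j) (q−1)^j.
  j = 0: C(7,0)·(2)^0 = 1·1 = 1.
  j = 1: C(7,1)·(2)^1 = 7·2 = 14.
  V_q(n, t) = 1 + 14 = 15.
Step 2: q^n = 3^7 = 2187.
Step 3: Hamming bound ⌊q^n / V_q(n,t)⌋ = ⌊2187/15⌋ = 145.
Step 4: Compare |C| = 180 to 145: violated.
The claimed |C| lies above the Hamming bound, so no 3-ary code of length 7 with d ≥ 3 can have 180 codewords.


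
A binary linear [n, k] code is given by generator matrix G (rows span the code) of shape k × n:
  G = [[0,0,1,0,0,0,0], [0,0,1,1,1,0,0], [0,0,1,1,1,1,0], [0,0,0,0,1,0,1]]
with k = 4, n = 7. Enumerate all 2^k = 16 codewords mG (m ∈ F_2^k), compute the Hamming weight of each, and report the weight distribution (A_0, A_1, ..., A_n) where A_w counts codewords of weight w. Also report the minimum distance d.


Weight distribution: A_0 = 1, A_1 = 2, A_2 = 4, A_3 = 6, A_4 = 3. Minimum distance d = 1.

Enumerate all 2^4 = 16 messages m ∈ F_2^4.
For each, compute codeword c = mG in F_2^7, then tally its weight.
  m = 0000 → c = 0000000, weight = 0.
  m = 1000 → c = 0010000, weight = 1.
  m = 0100 → c = 0011100, weight = 3.
  m = 1100 → c = 0001100, weight = 2.
  m = 0010 → c = 0011110, weight = 4.
  m = 1010 → c = 0001110, weight = 3.
  m = 0110 → c = 0000010, weight = 1.
  m = 1110 → c = 0010010, weight = 2.
  m = 0001 → c = 0000101, weight = 2.
  m = 1001 → c = 0010101, weight = 3.
  m = 0101 → c = 0011001, weight = 3.
  m = 1101 → c = 0001001, weight = 2.
  m = 0011 → c = 0011011, weight = 4.
  m = 1011 → c = 0001011, weight = 3.
  m = 0111 → c = 0000111, weight = 3.
  m = 1111 → c = 0010111, weight = 4.
Tally weights:
  weight 0: 1 codewords.
  weight 1: 2 codewords.
  weight 2: 4 codewords.
  weight 3: 6 codewords.
  weight 4: 3 codewords.
Minimum distance d = smallest w > 0 with A_w > 0 = 1.
Sanity: Σ A_w = 16 = 2^4 = 16 ✓.


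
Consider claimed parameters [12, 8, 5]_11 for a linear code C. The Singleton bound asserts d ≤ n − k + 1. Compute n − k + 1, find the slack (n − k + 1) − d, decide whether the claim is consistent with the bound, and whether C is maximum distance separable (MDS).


Singleton RHS = n − k + 1 = 5, slack = 0, bound satisfied, MDS.

Singleton bound: d ≤ n − k + 1.
Here n = 12, k = 8, so n − k + 1 = 5.
Given d = 5, check d ≤ 5: YES.
Slack = (n − k + 1) − d = 0.
The code is MDS (slack = 0).
Description: the claimed parameters are [12, 8, 5]_11; such a code would be MDS (meets Singleton bound).


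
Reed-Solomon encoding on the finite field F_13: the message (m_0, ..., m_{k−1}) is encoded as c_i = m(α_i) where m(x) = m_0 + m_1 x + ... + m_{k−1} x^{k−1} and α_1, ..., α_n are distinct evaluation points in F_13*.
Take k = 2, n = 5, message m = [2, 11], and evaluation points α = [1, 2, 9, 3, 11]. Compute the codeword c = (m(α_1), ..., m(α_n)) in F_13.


c = [0, 11, 10, 9, 6]

Message polynomial: m(x) = 2 + 11·x (mod 13).
For each evaluation point α_i, compute m(α_i) mod 13:
  α_1 = 1: Horner steps 11 → 0, so m(1) = 0.
  α_2 = 2: Horner steps 11 → 11, so m(2) = 11.
  α_3 = 9: Horner steps 11 → 10, so m(9) = 10.
  α_4 = 3: Horner steps 11 → 9, so m(3) = 9.
  α_5 = 11: Horner steps 11 → 6, so m(11) = 6.
Codeword c = [0, 11, 10, 9, 6] ∈ F_13^5.


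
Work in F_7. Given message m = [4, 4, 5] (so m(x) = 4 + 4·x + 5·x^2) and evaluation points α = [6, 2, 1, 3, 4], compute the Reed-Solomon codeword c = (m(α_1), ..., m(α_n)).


c = [5, 4, 6, 5, 2]

Message polynomial: m(x) = 4 + 4·x + 5·x^2 (mod 7).
For each evaluation point α_i, compute m(α_i) mod 7:
  α_1 = 6: Horner steps 5 → 6 → 5, so m(6) = 5.
  α_2 = 2: Horner steps 5 → 0 → 4, so m(2) = 4.
  α_3 = 1: Horner steps 5 → 2 → 6, so m(1) = 6.
  α_4 = 3: Horner steps 5 → 5 → 5, so m(3) = 5.
  α_5 = 4: Horner steps 5 → 3 → 2, so m(4) = 2.
Codeword c = [5, 4, 6, 5, 2] ∈ F_7^5.
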